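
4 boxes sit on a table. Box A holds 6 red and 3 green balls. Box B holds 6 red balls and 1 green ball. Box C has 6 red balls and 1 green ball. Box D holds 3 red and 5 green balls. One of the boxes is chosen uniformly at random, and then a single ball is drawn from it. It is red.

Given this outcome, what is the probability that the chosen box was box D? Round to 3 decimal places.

For each hypothesis, P(data | H) works out to: P(data | box A) = (6/9) = 2/3; P(data | box B) = (6/7) = 6/7; P(data | box C) = (6/7) = 6/7; P(data | box D) = (3/8) = 3/8.
Weighting by the prior gives 1/4 · 2/3 = 1/6, 1/4 · 6/7 = 3/14, 1/4 · 6/7 = 3/14, 1/4 · 3/8 = 3/32; summing to 463/672.
By Bayes' rule, P(box D | data) = (3/32) / (463/672) = 63/463.

0.136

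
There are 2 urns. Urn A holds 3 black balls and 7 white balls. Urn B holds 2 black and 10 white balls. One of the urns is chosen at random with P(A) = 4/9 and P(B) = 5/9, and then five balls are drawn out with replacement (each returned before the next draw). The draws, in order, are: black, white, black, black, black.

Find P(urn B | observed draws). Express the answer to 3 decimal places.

0.124

For each hypothesis, P(data | H) works out to: P(data | urn A) = (3/10)(7/10)(3/10)(3/10)(3/10) = 0.00567; P(data | urn B) = (2/12)(10/12)(2/12)(2/12)(2/12) = 0.000643.
The prior-weighted likelihoods are 4/9 · 0.00567 = 0.00252, 5/9 · 0.000643 = 0.00035722; these sum to 0.0028772.
Therefore the posterior P(urn B | data) = (0.00035722) / (0.0028772) = 0.12416.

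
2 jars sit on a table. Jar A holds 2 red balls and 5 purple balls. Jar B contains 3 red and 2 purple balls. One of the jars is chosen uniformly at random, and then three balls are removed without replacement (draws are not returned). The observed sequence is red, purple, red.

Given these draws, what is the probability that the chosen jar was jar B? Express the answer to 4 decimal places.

The likelihood of the observed sequence under each hypothesis: P(data | jar A) = (2/7)(5/6)(1/5) = 1/21; P(data | jar B) = (3/5)(2/4)(2/3) = 1/5.
Weighting by the prior gives 1/2 · 1/21 = 1/42, 1/2 · 1/5 = 1/10; these sum to 13/105.
Therefore the posterior P(jar B | data) = (1/10) / (13/105) = 21/26.

0.8077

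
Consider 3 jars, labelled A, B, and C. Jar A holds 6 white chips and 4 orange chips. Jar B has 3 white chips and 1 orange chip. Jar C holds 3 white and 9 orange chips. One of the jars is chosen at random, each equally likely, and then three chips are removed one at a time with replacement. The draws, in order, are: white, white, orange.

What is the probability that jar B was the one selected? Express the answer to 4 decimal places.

Compute the likelihood of the observed sequence for each case: P(data | jar A) = (6/10)(6/10)(4/10) = 0.144; P(data | jar B) = (3/4)(3/4)(1/4) = 0.14062; P(data | jar C) = (3/12)(3/12)(9/12) = 0.046875.
Weighting by the prior gives 1/3 · 0.144 = 0.048, 1/3 · 0.14062 = 0.046875, 1/3 · 0.046875 = 0.015625; summing to 0.1105.
Hence P(jar B | data) = (0.046875) / (0.1105) = 0.42421.

0.4242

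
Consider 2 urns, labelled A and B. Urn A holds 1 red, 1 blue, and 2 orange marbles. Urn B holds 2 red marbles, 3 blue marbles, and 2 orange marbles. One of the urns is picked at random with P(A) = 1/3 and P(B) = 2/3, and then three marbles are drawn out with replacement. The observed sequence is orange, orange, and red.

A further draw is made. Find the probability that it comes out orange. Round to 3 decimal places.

The likelihood of the observed sequence under each hypothesis: P(data | urn A) = (2/4)(2/4)(1/4) = 0.0625; P(data | urn B) = (2/7)(2/7)(2/7) = 0.023324.
The prior-weighted likelihoods are 1/3 · 0.0625 = 0.020833, 2/3 · 0.023324 = 0.015549; summing to 0.036382.
Dividing through by the total gives posterior P(urn A | data) = 0.57262, P(urn B | data) = 0.42738.
The predictive probability is P(orange next | data) = (1/2)(0.57262) + (2/7)(0.42738) = 0.40842.

0.408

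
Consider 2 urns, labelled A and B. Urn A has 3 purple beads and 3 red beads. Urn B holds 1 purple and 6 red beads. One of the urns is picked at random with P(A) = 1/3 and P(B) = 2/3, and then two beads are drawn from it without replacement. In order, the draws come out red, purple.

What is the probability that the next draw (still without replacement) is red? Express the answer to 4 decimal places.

Under each hypothesis, the probability of the observed sequence is: P(data | urn A) = (3/6)(3/5) = 3/10; P(data | urn B) = (6/7)(1/6) = 1/7.
Weighting by the prior gives 1/3 · 3/10 = 1/10, 2/3 · 1/7 = 2/21; summing to 41/210.
Normalising, the posterior is P(urn A | data) = 21/41, P(urn B | data) = 20/41.
So P(red next | data) = Σ P(red next | H) P(H | data) = (1/2)(21/41) + (1)(20/41) = 61/82.

0.7439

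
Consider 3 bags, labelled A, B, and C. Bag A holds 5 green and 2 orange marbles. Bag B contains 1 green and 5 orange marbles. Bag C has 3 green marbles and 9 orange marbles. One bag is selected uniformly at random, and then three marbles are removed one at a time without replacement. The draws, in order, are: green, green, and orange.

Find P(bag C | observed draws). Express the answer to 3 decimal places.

0.177

The likelihood of the observed sequence under each hypothesis: P(data | bag A) = (5/7)(4/6)(2/5) = 0.19048; P(data | bag B) = (1/6)(0/5) = 0; P(data | bag C) = (3/12)(2/11)(9/10) = 0.040909.
Multiplying each by its prior: 1/3 · 0.19048 = 0.063492, 1/3 · 0 = 0, 1/3 · 0.040909 = 0.013636; summing to 0.077128.
By Bayes' rule, P(bag C | data) = (0.013636) / (0.077128) = 0.1768.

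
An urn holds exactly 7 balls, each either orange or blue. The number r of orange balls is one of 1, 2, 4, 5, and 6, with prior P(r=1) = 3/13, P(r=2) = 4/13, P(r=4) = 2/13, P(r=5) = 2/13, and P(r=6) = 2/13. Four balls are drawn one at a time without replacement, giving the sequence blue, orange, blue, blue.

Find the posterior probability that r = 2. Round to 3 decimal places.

0.541

The likelihood of the observed sequence under each hypothesis: P(data | r = 1) = (6/7)(1/6)(5/5)(4/4) = 1/7; P(data | r = 2) = (5/7)(2/6)(4/5)(3/4) = 1/7; P(data | r = 4) = (3/7)(4/6)(2/5)(1/4) = 1/35; P(data | r = 5) = (2/7)(5/6)(1/5)(0/4) = 0; P(data | r = 6) = (1/7)(6/6)(0/5) = 0.
The prior-weighted likelihoods are 3/13 · 1/7 = 3/91, 4/13 · 1/7 = 4/91, 2/13 · 1/35 = 2/455, 2/13 · 0 = 0, 2/13 · 0 = 0; these sum to 37/455.
Hence P(r = 2 | data) = (4/91) / (37/455) = 20/37.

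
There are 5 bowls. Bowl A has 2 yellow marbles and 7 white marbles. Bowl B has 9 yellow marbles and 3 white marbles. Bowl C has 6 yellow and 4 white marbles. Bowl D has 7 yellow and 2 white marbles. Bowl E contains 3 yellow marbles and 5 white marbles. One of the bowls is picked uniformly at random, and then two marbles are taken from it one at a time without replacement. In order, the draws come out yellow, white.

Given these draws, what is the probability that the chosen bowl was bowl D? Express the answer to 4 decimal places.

Under each hypothesis, the probability of the observed sequence is: P(data | bowl A) = (2/9)(7/8) = 0.19444; P(data | bowl B) = (9/12)(3/11) = 0.20455; P(data | bowl C) = (6/10)(4/9) = 0.26667; P(data | bowl D) = (7/9)(2/8) = 0.19444; P(data | bowl E) = (3/8)(5/7) = 0.26786.
Multiplying each by its prior: 1/5 · 0.19444 = 0.038889, 1/5 · 0.20455 = 0.040909, 1/5 · 0.26667 = 0.053333, 1/5 · 0.19444 = 0.038889, 1/5 · 0.26786 = 0.053571; these sum to 0.22559.
By Bayes' rule, P(bowl D | data) = (0.038889) / (0.22559) = 0.17239.

0.1724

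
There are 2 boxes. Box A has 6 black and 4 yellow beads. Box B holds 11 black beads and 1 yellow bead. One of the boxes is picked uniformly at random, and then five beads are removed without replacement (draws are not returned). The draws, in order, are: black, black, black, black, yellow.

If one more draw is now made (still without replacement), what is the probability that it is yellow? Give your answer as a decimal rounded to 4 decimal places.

0.2182

Under each hypothesis, the probability of the observed sequence is: P(data | box A) = (6/10)(5/9)(4/8)(3/7)(4/6) = 1/21; P(data | box B) = (11/12)(10/11)(9/10)(8/9)(1/8) = 1/12.
The prior-weighted likelihoods are 1/2 · 1/21 = 1/42, 1/2 · 1/12 = 1/24; with total 11/168.
Normalising, the posterior is P(box A | data) = 4/11, P(box B | data) = 7/11.
The predictive probability is P(yellow next | data) = (3/5)(4/11) + (0)(7/11) = 12/55.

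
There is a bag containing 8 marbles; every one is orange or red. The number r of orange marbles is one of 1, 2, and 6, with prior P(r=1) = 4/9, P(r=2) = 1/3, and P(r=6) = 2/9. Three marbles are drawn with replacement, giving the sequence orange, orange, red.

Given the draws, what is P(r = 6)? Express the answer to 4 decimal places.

The likelihood of the observed sequence under each hypothesis: P(data | r = 1) = (1/8)(1/8)(7/8) = 0.013672; P(data | r = 2) = (2/8)(2/8)(6/8) = 0.046875; P(data | r = 6) = (6/8)(6/8)(2/8) = 0.14062.
Multiplying each by its prior: 4/9 · 0.013672 = 0.0060764, 1/3 · 0.046875 = 0.015625, 2/9 · 0.14062 = 0.03125; with total 0.052951.
So P(r = 6 | data) = (0.03125) / (0.052951) = 0.59016.

0.5902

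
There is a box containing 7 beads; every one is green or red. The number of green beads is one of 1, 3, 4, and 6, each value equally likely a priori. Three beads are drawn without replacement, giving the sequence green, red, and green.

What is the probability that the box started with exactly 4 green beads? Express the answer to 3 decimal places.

0.400

Compute the likelihood of the observed sequence for each case: P(data | r = 1) = (1/7)(6/6)(0/5) = 0; P(data | r = 3) = (3/7)(4/6)(2/5) = 4/35; P(data | r = 4) = (4/7)(3/6)(3/5) = 6/35; P(data | r = 6) = (6/7)(1/6)(5/5) = 1/7.
Multiplying each by its prior: 1/4 · 0 = 0, 1/4 · 4/35 = 1/35, 1/4 · 6/35 = 3/70, 1/4 · 1/7 = 1/28; summing to 3/28.
Therefore the posterior P(r = 4 | data) = (3/70) / (3/28) = 2/5.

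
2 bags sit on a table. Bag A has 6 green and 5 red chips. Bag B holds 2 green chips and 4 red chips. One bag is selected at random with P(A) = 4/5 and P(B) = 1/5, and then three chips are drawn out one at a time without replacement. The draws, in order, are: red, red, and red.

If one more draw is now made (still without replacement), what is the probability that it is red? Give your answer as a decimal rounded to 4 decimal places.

0.2877

Compute the likelihood of the observed sequence for each case: P(data | bag A) = (5/11)(4/10)(3/9) = 2/33; P(data | bag B) = (4/6)(3/5)(2/4) = 1/5.
Multiplying each by its prior: 4/5 · 2/33 = 8/165, 1/5 · 1/5 = 1/25; with total 73/825.
Dividing through by the total gives posterior P(bag A | data) = 40/73, P(bag B | data) = 33/73.
Averaging over the posterior, P(red next | data) = (1/4)(40/73) + (1/3)(33/73) = 21/73.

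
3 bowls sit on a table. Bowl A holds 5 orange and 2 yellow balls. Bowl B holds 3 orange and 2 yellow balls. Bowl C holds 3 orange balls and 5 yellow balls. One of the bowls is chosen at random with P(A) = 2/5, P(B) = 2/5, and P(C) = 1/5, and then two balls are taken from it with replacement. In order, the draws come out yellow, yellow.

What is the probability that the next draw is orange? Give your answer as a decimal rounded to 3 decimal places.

Compute the likelihood of the observed sequence for each case: P(data | bowl A) = (2/7)(2/7) = 0.081633; P(data | bowl B) = (2/5)(2/5) = 0.16; P(data | bowl C) = (5/8)(5/8) = 0.39062.
Multiplying each by its prior: 2/5 · 0.081633 = 0.032653, 2/5 · 0.16 = 0.064, 1/5 · 0.39062 = 0.078125; these sum to 0.17478.
The posterior is then P(bowl A | data) = 0.18683, P(bowl B | data) = 0.36618, P(bowl C | data) = 0.447.
The predictive probability is P(orange next | data) = (5/7)(0.18683) + (3/5)(0.36618) + (3/8)(0.447) = 0.52078.

0.521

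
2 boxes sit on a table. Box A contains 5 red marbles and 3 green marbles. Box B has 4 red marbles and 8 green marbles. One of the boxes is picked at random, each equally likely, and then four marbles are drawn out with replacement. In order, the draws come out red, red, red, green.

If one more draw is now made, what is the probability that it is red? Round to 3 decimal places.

0.563

Compute the likelihood of the observed sequence for each case: P(data | box A) = (5/8)(5/8)(5/8)(3/8) = 0.091553; P(data | box B) = (4/12)(4/12)(4/12)(8/12) = 0.024691.
Multiplying each by its prior: 1/2 · 0.091553 = 0.045776, 1/2 · 0.024691 = 0.012346; summing to 0.058122.
Normalising, the posterior is P(box A | data) = 0.78759, P(box B | data) = 0.21241.
Averaging over the posterior, P(red next | data) = (5/8)(0.78759) + (1/3)(0.21241) = 0.56305.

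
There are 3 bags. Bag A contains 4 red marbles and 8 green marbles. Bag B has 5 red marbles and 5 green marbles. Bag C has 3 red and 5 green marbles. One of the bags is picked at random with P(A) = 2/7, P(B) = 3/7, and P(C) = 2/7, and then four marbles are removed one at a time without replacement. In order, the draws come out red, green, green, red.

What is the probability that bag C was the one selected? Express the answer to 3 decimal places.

The likelihood of the observed sequence under each hypothesis: P(data | bag A) = (4/12)(8/11)(7/10)(3/9) = 0.056566; P(data | bag B) = (5/10)(5/9)(4/8)(4/7) = 0.079365; P(data | bag C) = (3/8)(5/7)(4/6)(2/5) = 0.071429.
Weighting by the prior gives 2/7 · 0.056566 = 0.016162, 3/7 · 0.079365 = 0.034014, 2/7 · 0.071429 = 0.020408; these sum to 0.070583.
Therefore the posterior P(bag C | data) = (0.020408) / (0.070583) = 0.28914.

0.289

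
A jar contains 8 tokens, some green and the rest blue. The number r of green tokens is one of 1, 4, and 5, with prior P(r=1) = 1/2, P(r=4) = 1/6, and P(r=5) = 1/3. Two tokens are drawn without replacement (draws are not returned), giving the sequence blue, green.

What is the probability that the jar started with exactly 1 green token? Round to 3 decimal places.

0.313

The likelihood of the observed sequence under each hypothesis: P(data | r = 1) = (7/8)(1/7) = 1/8; P(data | r = 4) = (4/8)(4/7) = 2/7; P(data | r = 5) = (3/8)(5/7) = 15/56.
The prior-weighted likelihoods are 1/2 · 1/8 = 1/16, 1/6 · 2/7 = 1/21, 1/3 · 15/56 = 5/56; summing to 67/336.
Hence P(r = 1 | data) = (1/16) / (67/336) = 21/67.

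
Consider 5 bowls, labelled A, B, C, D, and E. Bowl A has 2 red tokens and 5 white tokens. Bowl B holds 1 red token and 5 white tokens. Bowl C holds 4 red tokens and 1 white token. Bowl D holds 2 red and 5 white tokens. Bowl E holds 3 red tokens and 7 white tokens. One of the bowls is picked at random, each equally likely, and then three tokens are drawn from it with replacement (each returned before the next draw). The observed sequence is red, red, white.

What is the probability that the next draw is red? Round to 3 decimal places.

The likelihood of the observed sequence under each hypothesis: P(data | bowl A) = (2/7)(2/7)(5/7) = 0.058309; P(data | bowl B) = (1/6)(1/6)(5/6) = 0.023148; P(data | bowl C) = (4/5)(4/5)(1/5) = 0.128; P(data | bowl D) = (2/7)(2/7)(5/7) = 0.058309; P(data | bowl E) = (3/10)(3/10)(7/10) = 0.063.
Weighting by the prior gives 1/5 · 0.058309 = 0.011662, 1/5 · 0.023148 = 0.0046296, 1/5 · 0.128 = 0.0256, 1/5 · 0.058309 = 0.011662, 1/5 · 0.063 = 0.0126; these sum to 0.066153.
Dividing through by the total gives posterior P(bowl A | data) = 0.17628, P(bowl B | data) = 0.069983, P(bowl C | data) = 0.38698, P(bowl D | data) = 0.17628, P(bowl E | data) = 0.19047.
So P(red next | data) = Σ P(red next | H) P(H | data) = (2/7)(0.17628) + (1/6)(0.069983) + (4/5)(0.38698) + (2/7)(0.17628) + (3/10)(0.19047) = 0.47912.

0.479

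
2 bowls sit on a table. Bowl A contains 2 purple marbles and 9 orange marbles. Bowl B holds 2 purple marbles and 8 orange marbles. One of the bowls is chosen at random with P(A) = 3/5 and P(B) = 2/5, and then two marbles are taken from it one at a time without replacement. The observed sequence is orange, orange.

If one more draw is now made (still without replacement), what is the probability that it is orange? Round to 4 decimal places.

0.7670

For each hypothesis, P(data | H) works out to: P(data | bowl A) = (9/11)(8/10) = 0.65455; P(data | bowl B) = (8/10)(7/9) = 0.62222.
Multiplying each by its prior: 3/5 · 0.65455 = 0.39273, 2/5 · 0.62222 = 0.24889; summing to 0.64162.
Normalising, the posterior is P(bowl A | data) = 0.61209, P(bowl B | data) = 0.38791.
So P(orange next | data) = Σ P(orange next | H) P(H | data) = (7/9)(0.61209) + (3/4)(0.38791) = 0.767.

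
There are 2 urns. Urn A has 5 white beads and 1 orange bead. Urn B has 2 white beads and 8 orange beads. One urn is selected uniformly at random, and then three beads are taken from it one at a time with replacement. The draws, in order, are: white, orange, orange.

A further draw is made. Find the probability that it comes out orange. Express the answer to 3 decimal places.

For each hypothesis, P(data | H) works out to: P(data | urn A) = (5/6)(1/6)(1/6) = 0.023148; P(data | urn B) = (2/10)(8/10)(8/10) = 0.128.
Weighting by the prior gives 1/2 · 0.023148 = 0.011574, 1/2 · 0.128 = 0.064; with total 0.075574.
The posterior is then P(urn A | data) = 0.15315, P(urn B | data) = 0.84685.
The predictive probability is P(orange next | data) = (1/6)(0.15315) + (4/5)(0.84685) = 0.70301.

0.703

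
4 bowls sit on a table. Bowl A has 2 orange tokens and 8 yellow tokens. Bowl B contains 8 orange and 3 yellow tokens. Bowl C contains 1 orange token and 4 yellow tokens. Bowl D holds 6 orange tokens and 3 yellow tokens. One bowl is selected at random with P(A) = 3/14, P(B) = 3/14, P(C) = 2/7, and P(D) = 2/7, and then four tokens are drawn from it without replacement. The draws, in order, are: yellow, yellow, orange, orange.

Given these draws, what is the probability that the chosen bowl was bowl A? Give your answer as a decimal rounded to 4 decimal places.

The likelihood of the observed sequence under each hypothesis: P(data | bowl A) = (8/10)(7/9)(2/8)(1/7) = 0.022222; P(data | bowl B) = (3/11)(2/10)(8/9)(7/8) = 0.042424; P(data | bowl C) = (4/5)(3/4)(1/3)(0/2) = 0; P(data | bowl D) = (3/9)(2/8)(6/7)(5/6) = 0.059524.
Weighting by the prior gives 3/14 · 0.022222 = 0.0047619, 3/14 · 0.042424 = 0.0090909, 2/7 · 0 = 0, 2/7 · 0.059524 = 0.017007; with total 0.03086.
Hence P(bowl A | data) = (0.0047619) / (0.03086) = 0.15431.

0.1543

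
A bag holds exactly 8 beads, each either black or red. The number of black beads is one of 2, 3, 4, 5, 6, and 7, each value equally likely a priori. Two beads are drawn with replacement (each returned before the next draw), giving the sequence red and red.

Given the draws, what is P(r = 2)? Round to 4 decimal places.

The likelihood of the observed sequence under each hypothesis: P(data | r = 2) = (6/8)(6/8) = 9/16; P(data | r = 3) = (5/8)(5/8) = 25/64; P(data | r = 4) = (4/8)(4/8) = 1/4; P(data | r = 5) = (3/8)(3/8) = 9/64; P(data | r = 6) = (2/8)(2/8) = 1/16; P(data | r = 7) = (1/8)(1/8) = 1/64.
Weighting by the prior gives 1/6 · 9/16 = 3/32, 1/6 · 25/64 = 25/384, 1/6 · 1/4 = 1/24, 1/6 · 9/64 = 3/128, 1/6 · 1/16 = 1/96, 1/6 · 1/64 = 1/384; with total 91/384.
By Bayes' rule, P(r = 2 | data) = (3/32) / (91/384) = 36/91.

0.3956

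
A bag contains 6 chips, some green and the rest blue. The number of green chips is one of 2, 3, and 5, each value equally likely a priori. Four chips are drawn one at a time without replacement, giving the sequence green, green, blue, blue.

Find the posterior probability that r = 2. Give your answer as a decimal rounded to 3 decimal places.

The likelihood of the observed sequence under each hypothesis: P(data | r = 2) = (2/6)(1/5)(4/4)(3/3) = 1/15; P(data | r = 3) = (3/6)(2/5)(3/4)(2/3) = 1/10; P(data | r = 5) = (5/6)(4/5)(1/4)(0/3) = 0.
Multiplying each by its prior: 1/3 · 1/15 = 1/45, 1/3 · 1/10 = 1/30, 1/3 · 0 = 0; with total 1/18.
Hence P(r = 2 | data) = (1/45) / (1/18) = 2/5.

0.400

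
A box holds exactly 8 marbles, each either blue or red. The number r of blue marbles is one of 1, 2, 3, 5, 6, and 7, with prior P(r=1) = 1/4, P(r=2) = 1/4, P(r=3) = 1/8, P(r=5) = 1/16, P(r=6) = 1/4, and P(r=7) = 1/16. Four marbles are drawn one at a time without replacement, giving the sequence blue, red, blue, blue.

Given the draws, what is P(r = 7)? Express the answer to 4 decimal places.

0.1489

Compute the likelihood of the observed sequence for each case: P(data | r = 1) = (1/8)(7/7)(0/6) = 0; P(data | r = 2) = (2/8)(6/7)(1/6)(0/5) = 0; P(data | r = 3) = (3/8)(5/7)(2/6)(1/5) = 1/56; P(data | r = 5) = (5/8)(3/7)(4/6)(3/5) = 3/28; P(data | r = 6) = (6/8)(2/7)(5/6)(4/5) = 1/7; P(data | r = 7) = (7/8)(1/7)(6/6)(5/5) = 1/8.
The prior-weighted likelihoods are 1/4 · 0 = 0, 1/4 · 0 = 0, 1/8 · 1/56 = 1/448, 1/16 · 3/28 = 3/448, 1/4 · 1/7 = 1/28, 1/16 · 1/8 = 1/128; these sum to 47/896.
By Bayes' rule, P(r = 7 | data) = (1/128) / (47/896) = 7/47.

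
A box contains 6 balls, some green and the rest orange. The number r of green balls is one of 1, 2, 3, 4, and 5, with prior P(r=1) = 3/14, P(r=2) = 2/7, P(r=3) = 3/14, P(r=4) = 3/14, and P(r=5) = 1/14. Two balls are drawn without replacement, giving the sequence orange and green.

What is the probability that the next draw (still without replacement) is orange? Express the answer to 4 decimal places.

0.5680

For each hypothesis, P(data | H) works out to: P(data | r = 1) = (5/6)(1/5) = 1/6; P(data | r = 2) = (4/6)(2/5) = 4/15; P(data | r = 3) = (3/6)(3/5) = 3/10; P(data | r = 4) = (2/6)(4/5) = 4/15; P(data | r = 5) = (1/6)(5/5) = 1/6.
The prior-weighted likelihoods are 3/14 · 1/6 = 1/28, 2/7 · 4/15 = 8/105, 3/14 · 3/10 = 9/140, 3/14 · 4/15 = 2/35, 1/14 · 1/6 = 1/84; summing to 103/420.
Normalising, the posterior is P(r = 1 | data) = 15/103, P(r = 2 | data) = 32/103, P(r = 3 | data) = 27/103, P(r = 4 | data) = 24/103, P(r = 5 | data) = 5/103.
So P(orange next | data) = Σ P(orange next | H) P(H | data) = (1)(15/103) + (3/4)(32/103) + (1/2)(27/103) + (1/4)(24/103) + (0)(5/103) = 117/206.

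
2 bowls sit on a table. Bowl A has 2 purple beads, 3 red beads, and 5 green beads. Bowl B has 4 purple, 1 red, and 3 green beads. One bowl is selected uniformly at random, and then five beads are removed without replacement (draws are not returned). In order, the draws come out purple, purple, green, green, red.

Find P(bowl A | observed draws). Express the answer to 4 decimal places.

0.2703

Under each hypothesis, the probability of the observed sequence is: P(data | bowl A) = (2/10)(1/9)(5/8)(4/7)(3/6) = 0.0039683; P(data | bowl B) = (4/8)(3/7)(3/6)(2/5)(1/4) = 0.010714.
The prior-weighted likelihoods are 1/2 · 0.0039683 = 0.0019841, 1/2 · 0.010714 = 0.0053571; summing to 0.0073413.
By Bayes' rule, P(bowl A | data) = (0.0019841) / (0.0073413) = 0.27027.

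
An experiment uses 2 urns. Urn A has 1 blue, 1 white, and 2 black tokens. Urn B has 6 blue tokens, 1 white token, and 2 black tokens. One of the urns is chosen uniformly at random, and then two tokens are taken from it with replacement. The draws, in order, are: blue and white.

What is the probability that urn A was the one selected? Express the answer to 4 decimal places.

The likelihood of the observed sequence under each hypothesis: P(data | urn A) = (1/4)(1/4) = 1/16; P(data | urn B) = (6/9)(1/9) = 2/27.
Multiplying each by its prior: 1/2 · 1/16 = 1/32, 1/2 · 2/27 = 1/27; summing to 59/864.
So P(urn A | data) = (1/32) / (59/864) = 27/59.

0.4576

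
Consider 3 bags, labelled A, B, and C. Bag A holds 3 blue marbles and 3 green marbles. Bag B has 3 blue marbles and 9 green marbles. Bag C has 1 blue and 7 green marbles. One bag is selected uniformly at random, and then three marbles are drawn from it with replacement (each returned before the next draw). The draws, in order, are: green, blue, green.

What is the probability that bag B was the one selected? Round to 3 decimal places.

Compute the likelihood of the observed sequence for each case: P(data | bag A) = (3/6)(3/6)(3/6) = 0.125; P(data | bag B) = (9/12)(3/12)(9/12) = 0.14062; P(data | bag C) = (7/8)(1/8)(7/8) = 0.095703.
Multiplying each by its prior: 1/3 · 0.125 = 0.041667, 1/3 · 0.14062 = 0.046875, 1/3 · 0.095703 = 0.031901; these sum to 0.12044.
So P(bag B | data) = (0.046875) / (0.12044) = 0.38919.

0.389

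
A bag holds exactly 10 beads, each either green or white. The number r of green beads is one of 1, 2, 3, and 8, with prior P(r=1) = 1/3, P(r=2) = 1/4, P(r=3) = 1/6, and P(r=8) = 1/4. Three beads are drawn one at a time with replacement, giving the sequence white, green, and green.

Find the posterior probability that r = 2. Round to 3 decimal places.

0.150

The likelihood of the observed sequence under each hypothesis: P(data | r = 1) = (9/10)(1/10)(1/10) = 0.009; P(data | r = 2) = (8/10)(2/10)(2/10) = 0.032; P(data | r = 3) = (7/10)(3/10)(3/10) = 0.063; P(data | r = 8) = (2/10)(8/10)(8/10) = 0.128.
Multiplying each by its prior: 1/3 · 0.009 = 0.003, 1/4 · 0.032 = 0.008, 1/6 · 0.063 = 0.0105, 1/4 · 0.128 = 0.032; with total 0.0535.
So P(r = 2 | data) = (0.008) / (0.0535) = 0.14953.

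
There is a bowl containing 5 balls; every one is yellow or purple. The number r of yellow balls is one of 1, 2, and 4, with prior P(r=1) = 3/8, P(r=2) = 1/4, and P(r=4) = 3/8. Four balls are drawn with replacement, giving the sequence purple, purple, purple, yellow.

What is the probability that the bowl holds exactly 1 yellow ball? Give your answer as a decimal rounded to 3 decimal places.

0.615

Compute the likelihood of the observed sequence for each case: P(data | r = 1) = (4/5)(4/5)(4/5)(1/5) = 0.1024; P(data | r = 2) = (3/5)(3/5)(3/5)(2/5) = 0.0864; P(data | r = 4) = (1/5)(1/5)(1/5)(4/5) = 0.0064.
Weighting by the prior gives 3/8 · 0.1024 = 0.0384, 1/4 · 0.0864 = 0.0216, 3/8 · 0.0064 = 0.0024; with total 0.0624.
By Bayes' rule, P(r = 1 | data) = (0.0384) / (0.0624) = 0.61538.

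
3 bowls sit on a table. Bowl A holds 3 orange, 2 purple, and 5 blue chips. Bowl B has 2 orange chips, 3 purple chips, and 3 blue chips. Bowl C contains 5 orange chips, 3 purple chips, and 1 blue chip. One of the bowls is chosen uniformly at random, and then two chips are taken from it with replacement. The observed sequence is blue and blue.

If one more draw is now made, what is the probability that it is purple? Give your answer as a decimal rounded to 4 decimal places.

The likelihood of the observed sequence under each hypothesis: P(data | bowl A) = (5/10)(5/10) = 0.25; P(data | bowl B) = (3/8)(3/8) = 0.14062; P(data | bowl C) = (1/9)(1/9) = 0.012346.
The prior-weighted likelihoods are 1/3 · 0.25 = 0.083333, 1/3 · 0.14062 = 0.046875, 1/3 · 0.012346 = 0.0041152; summing to 0.13432.
The posterior is then P(bowl A | data) = 0.62039, P(bowl B | data) = 0.34897, P(bowl C | data) = 0.030637.
Averaging over the posterior, P(purple next | data) = (1/5)(0.62039) + (3/8)(0.34897) + (1/3)(0.030637) = 0.26515.

0.2652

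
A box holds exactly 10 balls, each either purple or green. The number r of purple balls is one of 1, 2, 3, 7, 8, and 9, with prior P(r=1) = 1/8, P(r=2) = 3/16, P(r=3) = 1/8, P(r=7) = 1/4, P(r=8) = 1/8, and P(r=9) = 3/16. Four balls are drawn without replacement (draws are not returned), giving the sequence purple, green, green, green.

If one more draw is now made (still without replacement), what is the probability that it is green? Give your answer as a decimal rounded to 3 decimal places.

0.792

Compute the likelihood of the observed sequence for each case: P(data | r = 1) = (1/10)(9/9)(8/8)(7/7) = 1/10; P(data | r = 2) = (2/10)(8/9)(7/8)(6/7) = 2/15; P(data | r = 3) = (3/10)(7/9)(6/8)(5/7) = 1/8; P(data | r = 7) = (7/10)(3/9)(2/8)(1/7) = 1/120; P(data | r = 8) = (8/10)(2/9)(1/8)(0/7) = 0; P(data | r = 9) = (9/10)(1/9)(0/8) = 0.
The prior-weighted likelihoods are 1/8 · 1/10 = 1/80, 3/16 · 2/15 = 1/40, 1/8 · 1/8 = 1/64, 1/4 · 1/120 = 1/480, 1/8 · 0 = 0, 3/16 · 0 = 0; these sum to 53/960.
Dividing through by the total gives posterior P(r = 1 | data) = 12/53, P(r = 2 | data) = 24/53, P(r = 3 | data) = 15/53, P(r = 7 | data) = 2/53, P(r = 8 | data) = 0, P(r = 9 | data) = 0.
The predictive probability is P(green next | data) = (1)(12/53) + (5/6)(24/53) + (2/3)(15/53) + (0)(2/53) = 42/53.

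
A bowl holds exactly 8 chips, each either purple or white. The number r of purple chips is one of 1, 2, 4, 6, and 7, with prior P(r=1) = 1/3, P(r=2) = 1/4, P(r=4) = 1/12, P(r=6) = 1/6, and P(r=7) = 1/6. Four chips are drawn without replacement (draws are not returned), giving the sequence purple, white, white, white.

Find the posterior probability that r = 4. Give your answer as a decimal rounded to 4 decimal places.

For each hypothesis, P(data | H) works out to: P(data | r = 1) = (1/8)(7/7)(6/6)(5/5) = 1/8; P(data | r = 2) = (2/8)(6/7)(5/6)(4/5) = 1/7; P(data | r = 4) = (4/8)(4/7)(3/6)(2/5) = 2/35; P(data | r = 6) = (6/8)(2/7)(1/6)(0/5) = 0; P(data | r = 7) = (7/8)(1/7)(0/6) = 0.
Multiplying each by its prior: 1/3 · 1/8 = 1/24, 1/4 · 1/7 = 1/28, 1/12 · 2/35 = 1/210, 1/6 · 0 = 0, 1/6 · 0 = 0; these sum to 23/280.
By Bayes' rule, P(r = 4 | data) = (1/210) / (23/280) = 4/69.

0.0580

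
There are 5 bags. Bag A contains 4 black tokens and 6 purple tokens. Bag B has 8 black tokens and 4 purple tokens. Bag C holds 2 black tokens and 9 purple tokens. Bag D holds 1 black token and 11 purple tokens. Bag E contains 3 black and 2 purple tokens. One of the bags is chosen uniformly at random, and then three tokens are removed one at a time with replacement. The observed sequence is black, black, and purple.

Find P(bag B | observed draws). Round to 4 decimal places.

0.3514

For each hypothesis, P(data | H) works out to: P(data | bag A) = (4/10)(4/10)(6/10) = 0.096; P(data | bag B) = (8/12)(8/12)(4/12) = 0.14815; P(data | bag C) = (2/11)(2/11)(9/11) = 0.027047; P(data | bag D) = (1/12)(1/12)(11/12) = 0.0063657; P(data | bag E) = (3/5)(3/5)(2/5) = 0.144.
Multiplying each by its prior: 1/5 · 0.096 = 0.0192, 1/5 · 0.14815 = 0.02963, 1/5 · 0.027047 = 0.0054095, 1/5 · 0.0063657 = 0.0012731, 1/5 · 0.144 = 0.0288; with total 0.084312.
Hence P(bag B | data) = (0.02963) / (0.084312) = 0.35143.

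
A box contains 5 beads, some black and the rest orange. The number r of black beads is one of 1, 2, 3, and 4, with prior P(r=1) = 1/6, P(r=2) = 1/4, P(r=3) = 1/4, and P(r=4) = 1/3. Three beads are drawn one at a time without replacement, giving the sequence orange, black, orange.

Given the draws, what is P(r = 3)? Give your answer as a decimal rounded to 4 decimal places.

0.2308

Compute the likelihood of the observed sequence for each case: P(data | r = 1) = (4/5)(1/4)(3/3) = 1/5; P(data | r = 2) = (3/5)(2/4)(2/3) = 1/5; P(data | r = 3) = (2/5)(3/4)(1/3) = 1/10; P(data | r = 4) = (1/5)(4/4)(0/3) = 0.
The prior-weighted likelihoods are 1/6 · 1/5 = 1/30, 1/4 · 1/5 = 1/20, 1/4 · 1/10 = 1/40, 1/3 · 0 = 0; summing to 13/120.
Hence P(r = 3 | data) = (1/40) / (13/120) = 3/13.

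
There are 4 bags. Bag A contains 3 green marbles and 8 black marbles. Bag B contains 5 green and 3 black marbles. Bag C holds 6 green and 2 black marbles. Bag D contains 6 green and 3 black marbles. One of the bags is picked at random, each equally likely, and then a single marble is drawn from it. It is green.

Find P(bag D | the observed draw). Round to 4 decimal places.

0.2881

The likelihood of this draw under each hypothesis: P(data | bag A) = (3/11) = 0.27273; P(data | bag B) = (5/8) = 0.625; P(data | bag C) = (6/8) = 0.75; P(data | bag D) = (6/9) = 0.66667.
The prior-weighted likelihoods are 1/4 · 0.27273 = 0.068182, 1/4 · 0.625 = 0.15625, 1/4 · 0.75 = 0.1875, 1/4 · 0.66667 = 0.16667; with total 0.5786.
So P(bag D | data) = (0.16667) / (0.5786) = 0.28805.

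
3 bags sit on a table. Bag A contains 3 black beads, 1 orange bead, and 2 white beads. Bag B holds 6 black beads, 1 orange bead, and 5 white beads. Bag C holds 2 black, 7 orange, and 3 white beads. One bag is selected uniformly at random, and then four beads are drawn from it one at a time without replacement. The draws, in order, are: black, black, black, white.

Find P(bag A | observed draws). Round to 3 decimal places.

Compute the likelihood of the observed sequence for each case: P(data | bag A) = (3/6)(2/5)(1/4)(2/3) = 0.033333; P(data | bag B) = (6/12)(5/11)(4/10)(5/9) = 0.050505; P(data | bag C) = (2/12)(1/11)(0/10) = 0.
The prior-weighted likelihoods are 1/3 · 0.033333 = 0.011111, 1/3 · 0.050505 = 0.016835, 1/3 · 0 = 0; with total 0.027946.
Hence P(bag A | data) = (0.011111) / (0.027946) = 0.39759.

0.398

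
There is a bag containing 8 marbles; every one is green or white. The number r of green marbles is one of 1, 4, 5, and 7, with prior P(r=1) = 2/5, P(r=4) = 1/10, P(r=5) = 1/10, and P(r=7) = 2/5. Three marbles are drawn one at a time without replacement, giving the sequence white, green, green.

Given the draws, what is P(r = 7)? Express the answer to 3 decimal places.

The likelihood of the observed sequence under each hypothesis: P(data | r = 1) = (7/8)(1/7)(0/6) = 0; P(data | r = 4) = (4/8)(4/7)(3/6) = 1/7; P(data | r = 5) = (3/8)(5/7)(4/6) = 5/28; P(data | r = 7) = (1/8)(7/7)(6/6) = 1/8.
Weighting by the prior gives 2/5 · 0 = 0, 1/10 · 1/7 = 1/70, 1/10 · 5/28 = 1/56, 2/5 · 1/8 = 1/20; summing to 23/280.
Hence P(r = 7 | data) = (1/20) / (23/280) = 14/23.

0.609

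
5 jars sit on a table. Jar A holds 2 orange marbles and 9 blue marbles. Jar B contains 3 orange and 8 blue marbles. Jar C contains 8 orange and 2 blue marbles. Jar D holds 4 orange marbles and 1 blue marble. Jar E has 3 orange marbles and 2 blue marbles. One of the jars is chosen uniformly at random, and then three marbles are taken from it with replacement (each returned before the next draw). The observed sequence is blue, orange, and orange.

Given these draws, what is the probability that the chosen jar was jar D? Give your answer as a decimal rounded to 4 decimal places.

Under each hypothesis, the probability of the observed sequence is: P(data | jar A) = (9/11)(2/11)(2/11) = 0.027047; P(data | jar B) = (8/11)(3/11)(3/11) = 0.054095; P(data | jar C) = (2/10)(8/10)(8/10) = 0.128; P(data | jar D) = (1/5)(4/5)(4/5) = 0.128; P(data | jar E) = (2/5)(3/5)(3/5) = 0.144.
The prior-weighted likelihoods are 1/5 · 0.027047 = 0.0054095, 1/5 · 0.054095 = 0.010819, 1/5 · 0.128 = 0.0256, 1/5 · 0.128 = 0.0256, 1/5 · 0.144 = 0.0288; with total 0.096228.
So P(jar D | data) = (0.0256) / (0.096228) = 0.26603.

0.2660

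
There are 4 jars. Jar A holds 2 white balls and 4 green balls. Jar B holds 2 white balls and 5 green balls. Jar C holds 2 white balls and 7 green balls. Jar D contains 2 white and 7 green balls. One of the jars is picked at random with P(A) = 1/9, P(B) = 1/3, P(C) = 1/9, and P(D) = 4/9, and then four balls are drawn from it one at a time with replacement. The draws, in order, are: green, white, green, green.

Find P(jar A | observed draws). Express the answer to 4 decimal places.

Under each hypothesis, the probability of the observed sequence is: P(data | jar A) = (4/6)(2/6)(4/6)(4/6) = 0.098765; P(data | jar B) = (5/7)(2/7)(5/7)(5/7) = 0.10412; P(data | jar C) = (7/9)(2/9)(7/9)(7/9) = 0.10456; P(data | jar D) = (7/9)(2/9)(7/9)(7/9) = 0.10456.
Multiplying each by its prior: 1/9 · 0.098765 = 0.010974, 1/3 · 0.10412 = 0.034708, 1/9 · 0.10456 = 0.011617, 4/9 · 0.10456 = 0.04647; these sum to 0.10377.
Hence P(jar A | data) = (0.010974) / (0.10377) = 0.10575.

0.1058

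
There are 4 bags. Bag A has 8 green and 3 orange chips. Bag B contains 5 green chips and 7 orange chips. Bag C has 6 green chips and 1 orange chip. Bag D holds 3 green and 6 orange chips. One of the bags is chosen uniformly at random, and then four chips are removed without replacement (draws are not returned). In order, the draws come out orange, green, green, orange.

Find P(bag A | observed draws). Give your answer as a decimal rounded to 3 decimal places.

Compute the likelihood of the observed sequence for each case: P(data | bag A) = (3/11)(8/10)(7/9)(2/8) = 0.042424; P(data | bag B) = (7/12)(5/11)(4/10)(6/9) = 0.070707; P(data | bag C) = (1/7)(6/6)(5/5)(0/4) = 0; P(data | bag D) = (6/9)(3/8)(2/7)(5/6) = 0.059524.
Multiplying each by its prior: 1/4 · 0.042424 = 0.010606, 1/4 · 0.070707 = 0.017677, 1/4 · 0 = 0, 1/4 · 0.059524 = 0.014881; with total 0.043164.
So P(bag A | data) = (0.010606) / (0.043164) = 0.24572.

0.246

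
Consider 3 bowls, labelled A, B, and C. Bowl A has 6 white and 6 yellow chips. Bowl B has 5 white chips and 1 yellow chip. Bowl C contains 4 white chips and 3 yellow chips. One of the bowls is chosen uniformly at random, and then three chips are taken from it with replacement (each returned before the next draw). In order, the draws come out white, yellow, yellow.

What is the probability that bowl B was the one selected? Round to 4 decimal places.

Compute the likelihood of the observed sequence for each case: P(data | bowl A) = (6/12)(6/12)(6/12) = 0.125; P(data | bowl B) = (5/6)(1/6)(1/6) = 0.023148; P(data | bowl C) = (4/7)(3/7)(3/7) = 0.10496.
Weighting by the prior gives 1/3 · 0.125 = 0.041667, 1/3 · 0.023148 = 0.007716, 1/3 · 0.10496 = 0.034985; summing to 0.084368.
So P(bowl B | data) = (0.007716) / (0.084368) = 0.091457.

0.0915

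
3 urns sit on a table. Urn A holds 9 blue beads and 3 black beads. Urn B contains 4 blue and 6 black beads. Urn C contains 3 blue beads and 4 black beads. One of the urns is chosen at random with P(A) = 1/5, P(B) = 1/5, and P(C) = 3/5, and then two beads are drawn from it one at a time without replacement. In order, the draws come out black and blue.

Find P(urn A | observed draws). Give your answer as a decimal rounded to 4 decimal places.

Compute the likelihood of the observed sequence for each case: P(data | urn A) = (3/12)(9/11) = 0.20455; P(data | urn B) = (6/10)(4/9) = 0.26667; P(data | urn C) = (4/7)(3/6) = 0.28571.
Weighting by the prior gives 1/5 · 0.20455 = 0.040909, 1/5 · 0.26667 = 0.053333, 3/5 · 0.28571 = 0.17143; these sum to 0.26567.
By Bayes' rule, P(urn A | data) = (0.040909) / (0.26567) = 0.15398.

0.1540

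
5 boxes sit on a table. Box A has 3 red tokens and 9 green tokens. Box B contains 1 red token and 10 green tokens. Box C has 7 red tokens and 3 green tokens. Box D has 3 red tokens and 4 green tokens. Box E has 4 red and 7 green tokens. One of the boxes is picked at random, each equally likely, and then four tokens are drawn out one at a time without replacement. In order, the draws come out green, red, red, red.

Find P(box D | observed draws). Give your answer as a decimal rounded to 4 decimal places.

Under each hypothesis, the probability of the observed sequence is: P(data | box A) = (9/12)(3/11)(2/10)(1/9) = 0.0045455; P(data | box B) = (10/11)(1/10)(0/9) = 0; P(data | box C) = (3/10)(7/9)(6/8)(5/7) = 0.125; P(data | box D) = (4/7)(3/6)(2/5)(1/4) = 0.028571; P(data | box E) = (7/11)(4/10)(3/9)(2/8) = 0.021212.
Weighting by the prior gives 1/5 · 0.0045455 = 0.00090909, 1/5 · 0 = 0, 1/5 · 0.125 = 0.025, 1/5 · 0.028571 = 0.0057143, 1/5 · 0.021212 = 0.0042424; with total 0.035866.
By Bayes' rule, P(box D | data) = (0.0057143) / (0.035866) = 0.15932.

0.1593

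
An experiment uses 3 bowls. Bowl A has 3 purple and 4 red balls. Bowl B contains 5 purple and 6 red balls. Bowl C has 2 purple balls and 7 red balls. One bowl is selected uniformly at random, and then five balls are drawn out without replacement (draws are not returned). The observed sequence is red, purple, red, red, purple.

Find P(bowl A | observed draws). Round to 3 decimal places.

0.446

Under each hypothesis, the probability of the observed sequence is: P(data | bowl A) = (4/7)(3/6)(3/5)(2/4)(2/3) = 0.057143; P(data | bowl B) = (6/11)(5/10)(5/9)(4/8)(4/7) = 0.04329; P(data | bowl C) = (7/9)(2/8)(6/7)(5/6)(1/5) = 0.027778.
The prior-weighted likelihoods are 1/3 · 0.057143 = 0.019048, 1/3 · 0.04329 = 0.01443, 1/3 · 0.027778 = 0.0092593; summing to 0.042737.
So P(bowl A | data) = (0.019048) / (0.042737) = 0.44569.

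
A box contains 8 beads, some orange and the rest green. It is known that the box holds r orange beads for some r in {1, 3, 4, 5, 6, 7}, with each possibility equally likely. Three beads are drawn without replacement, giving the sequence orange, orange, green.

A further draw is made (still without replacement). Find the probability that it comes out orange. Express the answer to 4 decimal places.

For each hypothesis, P(data | H) works out to: P(data | r = 1) = (1/8)(0/7) = 0; P(data | r = 3) = (3/8)(2/7)(5/6) = 5/56; P(data | r = 4) = (4/8)(3/7)(4/6) = 1/7; P(data | r = 5) = (5/8)(4/7)(3/6) = 5/28; P(data | r = 6) = (6/8)(5/7)(2/6) = 5/28; P(data | r = 7) = (7/8)(6/7)(1/6) = 1/8.
Weighting by the prior gives 1/6 · 0 = 0, 1/6 · 5/56 = 5/336, 1/6 · 1/7 = 1/42, 1/6 · 5/28 = 5/168, 1/6 · 5/28 = 5/168, 1/6 · 1/8 = 1/48; summing to 5/42.
Normalising, the posterior is P(r = 1 | data) = 0, P(r = 3 | data) = 1/8, P(r = 4 | data) = 1/5, P(r = 5 | data) = 1/4, P(r = 6 | data) = 1/4, P(r = 7 | data) = 7/40.
The predictive probability is P(orange next | data) = (1/5)(1/8) + (2/5)(1/5) + (3/5)(1/4) + (4/5)(1/4) + (1)(7/40) = 63/100.

0.6300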